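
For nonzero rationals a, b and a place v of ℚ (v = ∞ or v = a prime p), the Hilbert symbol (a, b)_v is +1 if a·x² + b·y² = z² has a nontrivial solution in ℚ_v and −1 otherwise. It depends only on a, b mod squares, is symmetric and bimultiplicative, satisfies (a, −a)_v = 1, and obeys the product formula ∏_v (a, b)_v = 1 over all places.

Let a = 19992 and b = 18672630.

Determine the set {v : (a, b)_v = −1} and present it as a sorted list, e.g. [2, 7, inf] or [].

[2, 5]

Mod squares: a ≡ 102, b ≡ 18672630. Check v ∈ {∞, 2, 3, 5, 7, 17, 19, 41, 47}.
v=7: a=7^2·(≡2), b=7^0·(≡4) mod 7; (2|7)=+1, (4|7)=+1; (−1)^{2·0·3}·(+1)^0·(+1)^2 = +1.
v=∞: 102 > 0 and 18672630 > 0  ⇒  (a,b)_∞ = +1.
v=2: v_2(a)=3, v_2(b)=1; units ≡ 3, 3 (mod 8); ε·ε+αω+βω = 1·1+3·1+1·1 ≡ 1  ⇒  (a,b)_2 = -1.
v=3: a=3^1·(≡1), b=3^1·(≡2) mod 3; (1|3)=+1, (2|3)=-1; (−1)^{1·1·1}·(+1)^1·(-1)^1 = +1.
v=41: a=41^0·(≡25), b=41^1·(≡2) mod 41; (25|41)=+1, (2|41)=+1; (−1)^{0·1·20}·(+1)^1·(+1)^0 = +1.
v=19: a=19^0·(≡4), b=19^1·(≡14) mod 19; (4|19)=+1, (14|19)=-1; (−1)^{0·1·9}·(+1)^1·(-1)^0 = +1.
v=47: a=47^0·(≡17), b=47^1·(≡46) mod 47; (17|47)=+1, (46|47)=-1; (−1)^{0·1·23}·(+1)^1·(-1)^0 = +1.
v=5: a=5^0·(≡2), b=5^1·(≡1) mod 5; (2|5)=-1, (1|5)=+1; (−1)^{0·1·2}·(-1)^1·(+1)^0 = -1.
v=17: a=17^1·(≡3), b=17^1·(≡3) mod 17; (3|17)=-1, (3|17)=-1; (−1)^{1·1·8}·(-1)^1·(-1)^1 = +1.
(102, 18672630 / ℚ) ramifies at {2, 5}: a division algebra.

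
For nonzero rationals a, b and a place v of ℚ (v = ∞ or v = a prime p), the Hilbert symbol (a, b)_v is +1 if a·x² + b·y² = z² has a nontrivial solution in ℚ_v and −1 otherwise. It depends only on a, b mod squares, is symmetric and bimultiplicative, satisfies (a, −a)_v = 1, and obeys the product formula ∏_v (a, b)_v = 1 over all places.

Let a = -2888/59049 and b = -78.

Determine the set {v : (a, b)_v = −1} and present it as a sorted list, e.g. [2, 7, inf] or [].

Mod squares: a ≡ -2, b ≡ -78. Check v ∈ {∞, 2, 3, 13, 19}.
v=13: a=13^0·(≡8), b=13^1·(≡7) mod 13; (8|13)=-1, (7|13)=-1; (−1)^{0·1·6}·(-1)^1·(-1)^0 = -1.
v=2: v_2(a)=3, v_2(b)=1; units ≡ 7, 1 (mod 8); ε·ε+αω+βω = 1·0+3·0+1·0 ≡ 0  ⇒  (a,b)_2 = +1.
v=3: a=3^-10·(≡1), b=3^1·(≡1) mod 3; (1|3)=+1, (1|3)=+1; (−1)^{-10·1·1}·(+1)^1·(+1)^-10 = +1.
v=19: a=19^2·(≡9), b=19^0·(≡17) mod 19; (9|19)=+1, (17|19)=+1; (−1)^{2·0·9}·(+1)^0·(+1)^2 = +1.
v=∞: -2 < 0 and -78 < 0  ⇒  (a,b)_∞ = -1.
(-2, -78 / ℚ) ramifies at {13, ∞}: a division algebra.

[13, inf]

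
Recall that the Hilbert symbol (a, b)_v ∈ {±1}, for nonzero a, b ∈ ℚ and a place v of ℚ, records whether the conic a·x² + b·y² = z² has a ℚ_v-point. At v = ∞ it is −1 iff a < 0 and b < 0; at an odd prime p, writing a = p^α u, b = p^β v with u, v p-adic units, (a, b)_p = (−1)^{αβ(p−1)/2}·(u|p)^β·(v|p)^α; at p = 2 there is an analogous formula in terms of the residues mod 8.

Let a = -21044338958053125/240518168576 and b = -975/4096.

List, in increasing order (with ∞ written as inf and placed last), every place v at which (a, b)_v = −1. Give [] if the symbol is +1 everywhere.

Mod squares: a ≡ -2310, b ≡ -39. Check v ∈ {∞, 2, 3, 5, 7, 11, 13}.
v=2: v_2(a)=-35, v_2(b)=-12; units ≡ 5, 1 (mod 8); ε·ε+αω+βω = 0·0+-35·0+-12·1 ≡ 0  ⇒  (a,b)_2 = +1.
v=13: a=13^4·(≡10), b=13^1·(≡3) mod 13; (10|13)=+1, (3|13)=+1; (−1)^{4·1·6}·(+1)^1·(+1)^4 = +1.
v=11: a=11^3·(≡10), b=11^0·(≡1) mod 11; (10|11)=-1, (1|11)=+1; (−1)^{3·0·5}·(-1)^0·(+1)^3 = +1.
v=7: a=7^-1·(≡5), b=7^0·(≡5) mod 7; (5|7)=-1, (5|7)=-1; (−1)^{-1·0·3}·(-1)^0·(-1)^-1 = -1.
v=∞: -2310 < 0 and -39 < 0  ⇒  (a,b)_∞ = -1.
v=3: a=3^11·(≡1), b=3^1·(≡2) mod 3; (1|3)=+1, (2|3)=-1; (−1)^{11·1·1}·(+1)^1·(-1)^11 = +1.
v=5: a=5^5·(≡3), b=5^2·(≡1) mod 5; (3|5)=-1, (1|5)=+1; (−1)^{5·2·2}·(-1)^2·(+1)^5 = +1.
|Ram(-2310, -39)| = 2, even; anisotropic at {7, ∞}.

[7, inf]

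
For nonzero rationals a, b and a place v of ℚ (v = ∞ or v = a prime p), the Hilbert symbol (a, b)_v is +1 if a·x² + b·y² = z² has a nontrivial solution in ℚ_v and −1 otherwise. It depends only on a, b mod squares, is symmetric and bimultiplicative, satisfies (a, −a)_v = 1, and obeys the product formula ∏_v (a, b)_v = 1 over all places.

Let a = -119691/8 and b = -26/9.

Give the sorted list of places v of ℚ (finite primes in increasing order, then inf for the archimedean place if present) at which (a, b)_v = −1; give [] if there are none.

[11, inf]

Mod squares: a ≡ -26598, b ≡ -26. Check v ∈ {∞, 2, 3, 11, 13, 31}.
v=∞: -26598 < 0 and -26 < 0  ⇒  (a,b)_∞ = -1.
v=2: v_2(a)=-3, v_2(b)=1; units ≡ 5, 3 (mod 8); ε·ε+αω+βω = 0·1+-3·1+1·1 ≡ 0  ⇒  (a,b)_2 = +1.
v=31: a=31^1·(≡25), b=31^0·(≡4) mod 31; (25|31)=+1, (4|31)=+1; (−1)^{1·0·15}·(+1)^0·(+1)^1 = +1.
v=3: a=3^3·(≡2), b=3^-2·(≡1) mod 3; (2|3)=-1, (1|3)=+1; (−1)^{3·-2·1}·(-1)^-2·(+1)^3 = +1.
v=11: a=11^1·(≡8), b=11^0·(≡2) mod 11; (8|11)=-1, (2|11)=-1; (−1)^{1·0·5}·(-1)^0·(-1)^1 = -1.
v=13: a=13^1·(≡11), b=13^1·(≡7) mod 13; (11|13)=-1, (7|13)=-1; (−1)^{1·1·6}·(-1)^1·(-1)^1 = +1.
|Ram(-26598, -26)| = 2, even; anisotropic at {11, ∞}.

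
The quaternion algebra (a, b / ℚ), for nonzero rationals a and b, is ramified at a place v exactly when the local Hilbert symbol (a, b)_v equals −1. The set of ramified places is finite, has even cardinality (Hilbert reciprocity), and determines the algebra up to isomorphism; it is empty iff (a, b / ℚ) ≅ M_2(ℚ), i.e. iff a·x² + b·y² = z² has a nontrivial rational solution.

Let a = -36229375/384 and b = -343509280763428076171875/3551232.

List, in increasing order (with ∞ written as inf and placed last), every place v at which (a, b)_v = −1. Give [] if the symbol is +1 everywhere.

[2, 5, 11, inf]

Mod squares: a ≡ -42, b ≡ -2145. Check v ∈ {∞, 2, 3, 5, 7, 11, 13, 17}.
v=13: a=13^2·(≡3), b=13^5·(≡12) mod 13; (3|13)=+1, (12|13)=+1; (−1)^{2·5·6}·(+1)^5·(+1)^2 = +1.
v=3: a=3^-1·(≡1), b=3^-1·(≡2) mod 3; (1|3)=+1, (2|3)=-1; (−1)^{-1·-1·1}·(+1)^-1·(-1)^-1 = +1.
v=11: a=11^0·(≡6), b=11^5·(≡3) mod 11; (6|11)=-1, (3|11)=+1; (−1)^{0·5·5}·(-1)^5·(+1)^0 = -1.
v=2: v_2(a)=-7, v_2(b)=-12; units ≡ 3, 7 (mod 8); ε·ε+αω+βω = 1·1+-7·0+-12·1 ≡ 1  ⇒  (a,b)_2 = -1.
v=∞: -42 < 0 and -2145 < 0  ⇒  (a,b)_∞ = -1.
v=17: a=17^0·(≡9), b=17^-2·(≡6) mod 17; (9|17)=+1, (6|17)=-1; (−1)^{0·-2·8}·(+1)^-2·(-1)^0 = +1.
v=7: a=7^3·(≡2), b=7^6·(≡1) mod 7; (2|7)=+1, (1|7)=+1; (−1)^{3·6·3}·(+1)^6·(+1)^3 = +1.
v=5: a=5^4·(≡2), b=5^11·(≡4) mod 5; (2|5)=-1, (4|5)=+1; (−1)^{4·11·2}·(-1)^11·(+1)^4 = -1.
|Ram(-42, -2145)| = 4, even; anisotropic at {2, 5, 11, ∞}.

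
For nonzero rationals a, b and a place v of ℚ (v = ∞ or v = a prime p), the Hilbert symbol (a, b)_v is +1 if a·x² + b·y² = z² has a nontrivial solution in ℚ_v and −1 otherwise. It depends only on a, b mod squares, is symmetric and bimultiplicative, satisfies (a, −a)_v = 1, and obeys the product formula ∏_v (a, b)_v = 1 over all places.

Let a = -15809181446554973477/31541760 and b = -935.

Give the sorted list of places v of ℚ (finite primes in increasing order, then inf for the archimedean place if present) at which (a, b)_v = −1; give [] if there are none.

Mod squares: a ≡ -438475730, b ≡ -935. Check v ∈ {∞, 2, 3, 5, 7, 11, 13, 17, 19, 37, 41, 43}.
v=5: a=5^-1·(≡4), b=5^1·(≡3) mod 5; (4|5)=+1, (3|5)=-1; (−1)^{-1·1·2}·(+1)^1·(-1)^-1 = -1.
v=∞: -438475730 < 0 and -935 < 0  ⇒  (a,b)_∞ = -1.
v=7: a=7^1·(≡3), b=7^0·(≡3) mod 7; (3|7)=-1, (3|7)=-1; (−1)^{1·0·3}·(-1)^0·(-1)^1 = -1.
v=19: a=19^3·(≡14), b=19^0·(≡15) mod 19; (14|19)=-1, (15|19)=-1; (−1)^{3·0·9}·(-1)^0·(-1)^3 = -1.
v=13: a=13^4·(≡10), b=13^0·(≡1) mod 13; (10|13)=+1, (1|13)=+1; (−1)^{4·0·6}·(+1)^0·(+1)^4 = +1.
v=37: a=37^-2·(≡8), b=37^0·(≡27) mod 37; (8|37)=-1, (27|37)=+1; (−1)^{-2·0·18}·(-1)^0·(+1)^-2 = +1.
v=43: a=43^1·(≡29), b=43^0·(≡11) mod 43; (29|43)=-1, (11|43)=+1; (−1)^{1·0·21}·(-1)^0·(+1)^1 = +1.
v=2: v_2(a)=-9, v_2(b)=0; units ≡ 7, 1 (mod 8); ε·ε+αω+βω = 1·0+-9·0+0·0 ≡ 0  ⇒  (a,b)_2 = +1.
v=3: a=3^-2·(≡1), b=3^0·(≡1) mod 3; (1|3)=+1, (1|3)=+1; (−1)^{-2·0·1}·(+1)^0·(+1)^-2 = +1.
v=11: a=11^3·(≡7), b=11^1·(≡3) mod 11; (7|11)=-1, (3|11)=+1; (−1)^{3·1·5}·(-1)^1·(+1)^3 = +1.
v=17: a=17^3·(≡16), b=17^1·(≡13) mod 17; (16|17)=+1, (13|17)=+1; (−1)^{3·1·8}·(+1)^1·(+1)^3 = +1.
v=41: a=41^1·(≡20), b=41^0·(≡8) mod 41; (20|41)=+1, (8|41)=+1; (−1)^{1·0·20}·(+1)^0·(+1)^1 = +1.
(-438475730, -935 / ℚ) ramifies at {5, 7, 19, ∞}: a division algebra.

[5, 7, 19, inf]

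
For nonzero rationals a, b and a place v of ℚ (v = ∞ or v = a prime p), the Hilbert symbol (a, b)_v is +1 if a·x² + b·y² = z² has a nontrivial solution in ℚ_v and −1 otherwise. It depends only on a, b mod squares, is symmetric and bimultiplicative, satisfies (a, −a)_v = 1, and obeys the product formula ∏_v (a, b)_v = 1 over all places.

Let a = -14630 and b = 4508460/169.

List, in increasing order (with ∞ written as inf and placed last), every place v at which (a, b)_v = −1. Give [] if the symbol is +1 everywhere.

Mod squares: a ≡ -14630, b ≡ 115. Check v ∈ {∞, 2, 3, 5, 7, 11, 13, 19, 23}.
v=5: a=5^1·(≡4), b=5^1·(≡3) mod 5; (4|5)=+1, (3|5)=-1; (−1)^{1·1·2}·(+1)^1·(-1)^1 = -1.
v=2: v_2(a)=1, v_2(b)=2; units ≡ 5, 3 (mod 8); ε·ε+αω+βω = 0·1+1·1+2·1 ≡ 1  ⇒  (a,b)_2 = -1.
v=∞: -14630 < 0 and 115 > 0  ⇒  (a,b)_∞ = +1.
v=3: a=3^0·(≡1), b=3^4·(≡1) mod 3; (1|3)=+1, (1|3)=+1; (−1)^{0·4·1}·(+1)^4·(+1)^0 = +1.
v=13: a=13^0·(≡8), b=13^-2·(≡8) mod 13; (8|13)=-1, (8|13)=-1; (−1)^{0·-2·6}·(-1)^-2·(-1)^0 = +1.
v=23: a=23^0·(≡21), b=23^1·(≡19) mod 23; (21|23)=-1, (19|23)=-1; (−1)^{0·1·11}·(-1)^1·(-1)^0 = -1.
v=19: a=19^1·(≡9), b=19^0·(≡6) mod 19; (9|19)=+1, (6|19)=+1; (−1)^{1·0·9}·(+1)^0·(+1)^1 = +1.
v=7: a=7^1·(≡3), b=7^0·(≡5) mod 7; (3|7)=-1, (5|7)=-1; (−1)^{1·0·3}·(-1)^0·(-1)^1 = -1.
v=11: a=11^1·(≡1), b=11^2·(≡9) mod 11; (1|11)=+1, (9|11)=+1; (−1)^{1·2·5}·(+1)^2·(+1)^1 = +1.
|Ram(-14630, 115)| = 4, even; anisotropic at {2, 5, 7, 23}.

[2, 5, 7, 23]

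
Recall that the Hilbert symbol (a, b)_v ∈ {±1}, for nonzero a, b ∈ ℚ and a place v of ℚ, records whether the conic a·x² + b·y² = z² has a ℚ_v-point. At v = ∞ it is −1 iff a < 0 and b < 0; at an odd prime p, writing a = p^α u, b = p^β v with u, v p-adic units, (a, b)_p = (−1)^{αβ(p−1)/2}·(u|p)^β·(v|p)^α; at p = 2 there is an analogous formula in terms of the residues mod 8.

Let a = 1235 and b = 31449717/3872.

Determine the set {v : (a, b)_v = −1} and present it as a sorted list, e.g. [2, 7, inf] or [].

(a, b) ≡ (1235, 41354) mod (ℚ^×)²; places V = {2, 3, 5, 11, 13, 19, 23, 29, 31, ∞}.
(a,b)_23: α=0, u≡16; β=1, v≡18 (mod 23); (16|23)=+1, (18|23)=+1; sign (−1)^0·+1^1·+1^0 = +1.
(a,b)_2: α=0, β=-5; u≡3, v≡5 (mod 8); ε(u)ε(v)=1·0, αω(v)=0·1, βω(u)=-5·1; sum ≡ 1  ⇒  -1.
(a,b)_∞: sgn(1235)=+, sgn(41354)=+, so +1.
(a,b)_19: α=1, u≡8; β=0, v≡13 (mod 19); (8|19)=-1, (13|19)=-1; sign (−1)^0·-1^0·-1^1 = -1.
(a,b)_3: α=0, u≡2; β=2, v≡2 (mod 3); (2|3)=-1, (2|3)=-1; sign (−1)^0·-1^2·-1^0 = +1.
(a,b)_5: α=1, u≡2; β=0, v≡1 (mod 5); (2|5)=-1, (1|5)=+1; sign (−1)^0·-1^0·+1^1 = +1.
(a,b)_13: α=1, u≡4; β=2, v≡1 (mod 13); (4|13)=+1, (1|13)=+1; sign (−1)^0·+1^2·+1^1 = +1.
(a,b)_31: α=0, u≡26; β=1, v≡10 (mod 31); (26|31)=-1, (10|31)=+1; sign (−1)^0·-1^1·+1^0 = -1.
(a,b)_11: α=0, u≡3; β=-2, v≡9 (mod 11); (3|11)=+1, (9|11)=+1; sign (−1)^0·+1^-2·+1^0 = +1.
(a,b)_29: α=0, u≡17; β=1, v≡7 (mod 29); (17|29)=-1, (7|29)=+1; sign (−1)^0·-1^1·+1^0 = -1.
(1235, 41354 / ℚ) ramifies at {2, 19, 29, 31}: a division algebra.

[2, 19, 29, 31]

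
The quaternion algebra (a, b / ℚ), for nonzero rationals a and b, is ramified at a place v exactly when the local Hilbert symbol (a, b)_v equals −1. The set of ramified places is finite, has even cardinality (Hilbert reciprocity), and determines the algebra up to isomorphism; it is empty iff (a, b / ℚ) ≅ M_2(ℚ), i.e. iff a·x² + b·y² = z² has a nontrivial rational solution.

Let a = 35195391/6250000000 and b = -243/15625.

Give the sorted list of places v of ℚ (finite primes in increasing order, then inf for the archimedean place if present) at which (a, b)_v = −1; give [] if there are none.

[2, 5]

(a, b) ≡ (3990, -3) mod (ℚ^×)²; places V = {2, 3, 5, 7, 11, 19, ∞}.
(a,b)_11: α=2, u≡10; β=0, v≡2 (mod 11); (10|11)=-1, (2|11)=-1; sign (−1)^0·-1^0·-1^2 = +1.
(a,b)_3: α=7, u≡1; β=5, v≡2 (mod 3); (1|3)=+1, (2|3)=-1; sign (−1)^1·+1^5·-1^7 = +1.
(a,b)_19: α=1, u≡17; β=0, v≡6 (mod 19); (17|19)=+1, (6|19)=+1; sign (−1)^0·+1^0·+1^1 = +1.
(a,b)_7: α=1, u≡5; β=0, v≡2 (mod 7); (5|7)=-1, (2|7)=+1; sign (−1)^0·-1^0·+1^1 = +1.
(a,b)_2: α=-7, β=0; u≡3, v≡5 (mod 8); ε(u)ε(v)=1·0, αω(v)=-7·1, βω(u)=0·1; sum ≡ 1  ⇒  -1.
(a,b)_∞: sgn(3990)=+, sgn(-3)=−, so +1.
(a,b)_5: α=-11, u≡2; β=-6, v≡2 (mod 5); (2|5)=-1, (2|5)=-1; sign (−1)^0·-1^-6·-1^-11 = -1.
Ram(3990, -3) = {2, 5}; no ℚ_2-point on the conic.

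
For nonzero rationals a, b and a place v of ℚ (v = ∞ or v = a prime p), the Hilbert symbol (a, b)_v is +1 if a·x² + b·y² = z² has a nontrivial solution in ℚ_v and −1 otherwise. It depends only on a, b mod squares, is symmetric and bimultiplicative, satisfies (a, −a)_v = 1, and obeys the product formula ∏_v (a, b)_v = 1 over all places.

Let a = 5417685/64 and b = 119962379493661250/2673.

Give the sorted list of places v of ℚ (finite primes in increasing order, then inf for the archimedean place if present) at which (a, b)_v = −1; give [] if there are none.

(a, b) ≡ (1365, 66) mod (ℚ^×)²; places V = {2, 3, 5, 7, 11, 13, ∞}.
(a,b)_5: α=1, u≡3; β=4, v≡1 (mod 5); (3|5)=-1, (1|5)=+1; sign (−1)^0·-1^4·+1^1 = +1.
(a,b)_2: α=-6, β=1; u≡5, v≡1 (mod 8); ε(u)ε(v)=0·0, αω(v)=-6·0, βω(u)=1·1; sum ≡ 1  ⇒  -1.
(a,b)_3: α=5, u≡2; β=-5, v≡1 (mod 3); (2|3)=-1, (1|3)=+1; sign (−1)^1·-1^-5·+1^5 = +1.
(a,b)_∞: sgn(1365)=+, sgn(66)=+, so +1.
(a,b)_13: α=1, u≡9; β=8, v≡3 (mod 13); (9|13)=+1, (3|13)=+1; sign (−1)^0·+1^8·+1^1 = +1.
(a,b)_7: α=3, u≡3; β=6, v≡3 (mod 7); (3|7)=-1, (3|7)=-1; sign (−1)^0·-1^6·-1^3 = -1.
(a,b)_11: α=0, u≡1; β=-1, v≡7 (mod 11); (1|11)=+1, (7|11)=-1; sign (−1)^0·+1^-1·-1^0 = +1.
(1365, 66 / ℚ) ramifies at {2, 7}: a division algebra.

[2, 7]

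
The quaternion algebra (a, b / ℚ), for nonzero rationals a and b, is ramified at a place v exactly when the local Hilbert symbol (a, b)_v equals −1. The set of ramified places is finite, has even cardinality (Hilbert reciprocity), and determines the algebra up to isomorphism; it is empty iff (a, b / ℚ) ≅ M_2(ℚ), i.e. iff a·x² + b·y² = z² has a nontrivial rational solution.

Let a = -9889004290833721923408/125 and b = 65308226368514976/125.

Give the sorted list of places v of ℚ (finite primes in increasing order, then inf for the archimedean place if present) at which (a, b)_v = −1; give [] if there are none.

(a, b) ≡ (-2185, 770) mod (ℚ^×)²; places V = {2, 3, 5, 7, 11, 17, 19, 23, ∞}.
(a,b)_7: α=4, u≡5; β=3, v≡6 (mod 7); (5|7)=-1, (6|7)=-1; sign (−1)^0·-1^3·-1^4 = -1.
(a,b)_17: α=2, u≡15; β=2, v≡7 (mod 17); (15|17)=+1, (7|17)=-1; sign (−1)^0·+1^2·-1^2 = +1.
(a,b)_3: α=6, u≡2; β=4, v≡2 (mod 3); (2|3)=-1, (2|3)=-1; sign (−1)^0·-1^4·-1^6 = +1.
(a,b)_11: α=4, u≡1; β=3, v≡1 (mod 11); (1|11)=+1, (1|11)=+1; sign (−1)^0·+1^3·+1^4 = +1.
(a,b)_2: α=4, β=5; u≡7, v≡1 (mod 8); ε(u)ε(v)=1·0, αω(v)=4·0, βω(u)=5·0; sum ≡ 0  ⇒  +1.
(a,b)_5: α=-3, u≡2; β=-3, v≡1 (mod 5); (2|5)=-1, (1|5)=+1; sign (−1)^0·-1^-3·+1^-3 = -1.
(a,b)_∞: sgn(-2185)=−, sgn(770)=+, so +1.
(a,b)_23: α=3, u≡7; β=2, v≡5 (mod 23); (7|23)=-1, (5|23)=-1; sign (−1)^0·-1^2·-1^3 = -1.
(a,b)_19: α=3, u≡12; β=2, v≡12 (mod 19); (12|19)=-1, (12|19)=-1; sign (−1)^0·-1^2·-1^3 = -1.
Ram(-2185, 770) = {5, 7, 19, 23}; no ℚ_5-point on the conic.

[5, 7, 19, 23]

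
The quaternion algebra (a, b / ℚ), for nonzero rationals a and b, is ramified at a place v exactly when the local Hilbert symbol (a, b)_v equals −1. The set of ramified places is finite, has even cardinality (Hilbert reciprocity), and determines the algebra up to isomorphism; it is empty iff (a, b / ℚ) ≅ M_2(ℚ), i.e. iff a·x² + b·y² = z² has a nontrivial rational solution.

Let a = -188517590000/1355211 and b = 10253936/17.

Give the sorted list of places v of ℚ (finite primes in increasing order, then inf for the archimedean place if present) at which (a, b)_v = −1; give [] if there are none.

[2, 11, 17, 43]

Mod squares: a ≡ -717541, b ≡ 222343. Check v ∈ {∞, 2, 3, 5, 7, 11, 13, 17, 29, 37, 41, 43}.
v=11: a=11^-1·(≡8), b=11^1·(≡6) mod 11; (8|11)=-1, (6|11)=-1; (−1)^{-1·1·5}·(-1)^1·(-1)^-1 = -1.
v=∞: -717541 < 0 and 222343 > 0  ⇒  (a,b)_∞ = +1.
v=41: a=41^1·(≡35), b=41^1·(≡7) mod 41; (35|41)=-1, (7|41)=-1; (−1)^{1·1·20}·(-1)^1·(-1)^1 = +1.
v=7: a=7^0·(≡4), b=7^2·(≡2) mod 7; (4|7)=+1, (2|7)=+1; (−1)^{0·2·3}·(+1)^2·(+1)^0 = +1.
v=37: a=37^1·(≡29), b=37^0·(≡27) mod 37; (29|37)=-1, (27|37)=+1; (−1)^{1·0·18}·(-1)^0·(+1)^1 = +1.
v=2: v_2(a)=4, v_2(b)=4; units ≡ 3, 7 (mod 8); ε·ε+αω+βω = 1·1+4·0+4·1 ≡ 1  ⇒  (a,b)_2 = -1.
v=17: a=17^2·(≡12), b=17^-1·(≡12) mod 17; (12|17)=-1, (12|17)=-1; (−1)^{2·-1·8}·(-1)^-1·(-1)^2 = -1.
v=43: a=43^1·(≡25), b=43^0·(≡37) mod 43; (25|43)=+1, (37|43)=-1; (−1)^{1·0·21}·(+1)^0·(-1)^1 = -1.
v=3: a=3^-6·(≡2), b=3^0·(≡1) mod 3; (2|3)=-1, (1|3)=+1; (−1)^{-6·0·1}·(-1)^0·(+1)^-6 = +1.
v=5: a=5^4·(≡1), b=5^0·(≡3) mod 5; (1|5)=+1, (3|5)=-1; (−1)^{4·0·2}·(+1)^0·(-1)^4 = +1.
v=13: a=13^-2·(≡6), b=13^0·(≡1) mod 13; (6|13)=-1, (1|13)=+1; (−1)^{-2·0·6}·(-1)^0·(+1)^-2 = +1.
v=29: a=29^0·(≡20), b=29^1·(≡18) mod 29; (20|29)=+1, (18|29)=-1; (−1)^{0·1·14}·(+1)^1·(-1)^0 = +1.
(-717541, 222343 / ℚ) ramifies at {2, 11, 17, 43}: a division algebra.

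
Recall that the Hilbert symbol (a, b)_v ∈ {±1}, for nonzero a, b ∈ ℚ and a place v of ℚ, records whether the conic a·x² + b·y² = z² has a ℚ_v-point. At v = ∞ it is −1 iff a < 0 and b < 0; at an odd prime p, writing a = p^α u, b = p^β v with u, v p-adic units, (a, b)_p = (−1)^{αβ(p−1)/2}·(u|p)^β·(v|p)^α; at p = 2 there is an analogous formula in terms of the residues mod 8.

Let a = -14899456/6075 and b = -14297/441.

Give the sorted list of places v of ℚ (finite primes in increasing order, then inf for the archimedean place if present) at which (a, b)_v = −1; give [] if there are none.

(a, b) ≡ (-1443, -17) mod (ℚ^×)²; places V = {2, 3, 5, 7, 11, 13, 17, 29, 37, ∞}.
(a,b)_11: α=2, u≡3; β=0, v≡3 (mod 11); (3|11)=+1, (3|11)=+1; sign (−1)^0·+1^0·+1^2 = +1.
(a,b)_3: α=-5, u≡2; β=-2, v≡1 (mod 3); (2|3)=-1, (1|3)=+1; sign (−1)^0·-1^-2·+1^-5 = +1.
(a,b)_17: α=0, u≡4; β=1, v≡8 (mod 17); (4|17)=+1, (8|17)=+1; sign (−1)^0·+1^1·+1^0 = +1.
(a,b)_5: α=-2, u≡3; β=0, v≡3 (mod 5); (3|5)=-1, (3|5)=-1; sign (−1)^0·-1^0·-1^-2 = +1.
(a,b)_2: α=8, β=0; u≡5, v≡7 (mod 8); ε(u)ε(v)=0·1, αω(v)=8·0, βω(u)=0·1; sum ≡ 0  ⇒  +1.
(a,b)_29: α=0, u≡20; β=2, v≡2 (mod 29); (20|29)=+1, (2|29)=-1; sign (−1)^0·+1^2·-1^0 = +1.
(a,b)_37: α=1, u≡24; β=0, v≡5 (mod 37); (24|37)=-1, (5|37)=-1; sign (−1)^0·-1^0·-1^1 = -1.
(a,b)_∞: sgn(-1443)=−, sgn(-17)=−, so -1.
(a,b)_13: α=1, u≡5; β=0, v≡10 (mod 13); (5|13)=-1, (10|13)=+1; sign (−1)^0·-1^0·+1^1 = +1.
(a,b)_7: α=0, u≡5; β=-2, v≡2 (mod 7); (5|7)=-1, (2|7)=+1; sign (−1)^0·-1^-2·+1^0 = +1.
|Ram(-1443, -17)| = 2, even; anisotropic at {37, ∞}.

[37, inf]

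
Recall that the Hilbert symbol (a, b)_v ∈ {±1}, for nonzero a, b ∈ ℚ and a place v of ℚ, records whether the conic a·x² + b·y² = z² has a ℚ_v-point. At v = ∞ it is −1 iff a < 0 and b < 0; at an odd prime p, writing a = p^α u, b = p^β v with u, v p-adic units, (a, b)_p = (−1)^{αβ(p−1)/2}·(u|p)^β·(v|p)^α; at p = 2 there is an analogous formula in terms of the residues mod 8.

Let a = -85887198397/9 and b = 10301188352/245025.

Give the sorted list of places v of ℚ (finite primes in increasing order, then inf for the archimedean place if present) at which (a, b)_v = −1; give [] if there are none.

[7, 13]

(a, b) ≡ (-1966237, 29393) mod (ℚ^×)²; places V = {2, 3, 5, 7, 11, 13, 17, 19, 31, 37, 41, ∞}.
(a,b)_3: α=-2, u≡2; β=-4, v≡2 (mod 3); (2|3)=-1, (2|3)=-1; sign (−1)^0·-1^-4·-1^-2 = +1.
(a,b)_7: α=1, u≡6; β=1, v≡3 (mod 7); (6|7)=-1, (3|7)=-1; sign (−1)^1·-1^1·-1^1 = -1.
(a,b)_11: α=2, u≡2; β=-2, v≡4 (mod 11); (2|11)=-1, (4|11)=+1; sign (−1)^0·-1^-2·+1^2 = +1.
(a,b)_31: α=1, u≡17; β=0, v≡14 (mod 31); (17|31)=-1, (14|31)=+1; sign (−1)^0·-1^0·+1^1 = +1.
(a,b)_41: α=1, u≡14; β=0, v≡20 (mod 41); (14|41)=-1, (20|41)=+1; sign (−1)^0·-1^0·+1^1 = +1.
(a,b)_13: α=1, u≡5; β=1, v≡3 (mod 13); (5|13)=-1, (3|13)=+1; sign (−1)^0·-1^1·+1^1 = -1.
(a,b)_37: α=0, u≡15; β=2, v≡6 (mod 37); (15|37)=-1, (6|37)=-1; sign (−1)^0·-1^2·-1^0 = +1.
(a,b)_19: α=2, u≡4; β=1, v≡15 (mod 19); (4|19)=+1, (15|19)=-1; sign (−1)^0·+1^1·-1^2 = +1.
(a,b)_2: α=0, β=8; u≡3, v≡1 (mod 8); ε(u)ε(v)=1·0, αω(v)=0·0, βω(u)=8·1; sum ≡ 0  ⇒  +1.
(a,b)_17: α=1, u≡10; β=1, v≡10 (mod 17); (10|17)=-1, (10|17)=-1; sign (−1)^0·-1^1·-1^1 = +1.
(a,b)_5: α=0, u≡2; β=-2, v≡2 (mod 5); (2|5)=-1, (2|5)=-1; sign (−1)^0·-1^-2·-1^0 = +1.
(a,b)_∞: sgn(-1966237)=−, sgn(29393)=+, so +1.
Ram(-1966237, 29393) = {7, 13}; no ℚ_7-point on the conic.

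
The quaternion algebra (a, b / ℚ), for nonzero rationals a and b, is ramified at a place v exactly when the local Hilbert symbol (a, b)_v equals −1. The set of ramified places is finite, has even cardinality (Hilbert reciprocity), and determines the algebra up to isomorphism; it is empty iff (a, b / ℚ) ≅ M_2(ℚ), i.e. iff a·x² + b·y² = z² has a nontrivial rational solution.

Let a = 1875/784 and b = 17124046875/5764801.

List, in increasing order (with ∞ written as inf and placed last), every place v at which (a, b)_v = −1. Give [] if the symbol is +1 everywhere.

[2, 17, 19, 29]

Mod squares: a ≡ 3, b ≡ 121771. Check v ∈ {∞, 2, 3, 5, 7, 13, 17, 19, 29}.
v=7: a=7^-2·(≡3), b=7^-8·(≡5) mod 7; (3|7)=-1, (5|7)=-1; (−1)^{-2·-8·3}·(-1)^-8·(-1)^-2 = +1.
v=5: a=5^4·(≡2), b=5^6·(≡4) mod 5; (2|5)=-1, (4|5)=+1; (−1)^{4·6·2}·(-1)^6·(+1)^4 = +1.
v=∞: 3 > 0 and 121771 > 0  ⇒  (a,b)_∞ = +1.
v=13: a=13^0·(≡4), b=13^1·(≡5) mod 13; (4|13)=+1, (5|13)=-1; (−1)^{0·1·6}·(+1)^1·(-1)^0 = +1.
v=29: a=29^0·(≡19), b=29^1·(≡9) mod 29; (19|29)=-1, (9|29)=+1; (−1)^{0·1·14}·(-1)^1·(+1)^0 = -1.
v=3: a=3^1·(≡1), b=3^2·(≡1) mod 3; (1|3)=+1, (1|3)=+1; (−1)^{1·2·1}·(+1)^2·(+1)^1 = +1.
v=19: a=19^0·(≡14), b=19^1·(≡5) mod 19; (14|19)=-1, (5|19)=+1; (−1)^{0·1·9}·(-1)^1·(+1)^0 = -1.
v=2: v_2(a)=-4, v_2(b)=0; units ≡ 3, 3 (mod 8); ε·ε+αω+βω = 1·1+-4·1+0·1 ≡ 1  ⇒  (a,b)_2 = -1.
v=17: a=17^0·(≡11), b=17^1·(≡11) mod 17; (11|17)=-1, (11|17)=-1; (−1)^{0·1·8}·(-1)^1·(-1)^0 = -1.
(3, 121771 / ℚ) ramifies at {2, 17, 19, 29}: a division algebra.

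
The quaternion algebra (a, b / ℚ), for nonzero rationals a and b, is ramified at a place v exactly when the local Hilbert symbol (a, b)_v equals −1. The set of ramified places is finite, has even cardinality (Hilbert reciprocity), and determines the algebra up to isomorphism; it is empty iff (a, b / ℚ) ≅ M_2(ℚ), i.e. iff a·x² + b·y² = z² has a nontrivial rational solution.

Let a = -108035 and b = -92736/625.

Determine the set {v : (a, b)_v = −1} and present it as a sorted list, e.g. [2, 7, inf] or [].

(a, b) ≡ (-108035, -161) mod (ℚ^×)²; places V = {2, 3, 5, 7, 17, 23, 31, 41, ∞}.
(a,b)_∞: sgn(-108035)=−, sgn(-161)=−, so -1.
(a,b)_23: α=0, u≡19; β=1, v≡4 (mod 23); (19|23)=-1, (4|23)=+1; sign (−1)^0·-1^1·+1^0 = -1.
(a,b)_5: α=1, u≡3; β=-4, v≡4 (mod 5); (3|5)=-1, (4|5)=+1; sign (−1)^0·-1^-4·+1^1 = +1.
(a,b)_17: α=1, u≡3; β=0, v≡13 (mod 17); (3|17)=-1, (13|17)=+1; sign (−1)^0·-1^0·+1^1 = +1.
(a,b)_3: α=0, u≡1; β=2, v≡1 (mod 3); (1|3)=+1, (1|3)=+1; sign (−1)^0·+1^2·+1^0 = +1.
(a,b)_7: α=0, u≡3; β=1, v≡5 (mod 7); (3|7)=-1, (5|7)=-1; sign (−1)^0·-1^1·-1^0 = -1.
(a,b)_41: α=1, u≡30; β=0, v≡17 (mod 41); (30|41)=-1, (17|41)=-1; sign (−1)^0·-1^0·-1^1 = -1.
(a,b)_2: α=0, β=6; u≡5, v≡7 (mod 8); ε(u)ε(v)=0·1, αω(v)=0·0, βω(u)=6·1; sum ≡ 0  ⇒  +1.
(a,b)_31: α=1, u≡18; β=0, v≡28 (mod 31); (18|31)=+1, (28|31)=+1; sign (−1)^0·+1^0·+1^1 = +1.
(-108035, -161 / ℚ) ramifies at {7, 23, 41, ∞}: a division algebra.

[7, 23, 41, inf]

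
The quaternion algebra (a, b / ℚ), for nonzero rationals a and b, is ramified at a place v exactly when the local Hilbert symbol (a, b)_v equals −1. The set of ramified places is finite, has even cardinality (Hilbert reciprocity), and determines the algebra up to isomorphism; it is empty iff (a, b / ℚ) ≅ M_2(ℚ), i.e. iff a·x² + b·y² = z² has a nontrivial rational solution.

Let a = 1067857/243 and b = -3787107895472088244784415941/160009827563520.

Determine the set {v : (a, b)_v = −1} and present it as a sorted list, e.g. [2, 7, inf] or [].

[2, 3, 7, 19]

Mod squares: a ≡ 65379, b ≡ -4281270. Check v ∈ {∞, 2, 3, 5, 7, 11, 19, 29, 31, 37}.
v=5: a=5^0·(≡4), b=5^-1·(≡1) mod 5; (4|5)=+1, (1|5)=+1; (−1)^{0·-1·2}·(+1)^-1·(+1)^0 = +1.
v=3: a=3^-5·(≡1), b=3^-17·(≡1) mod 3; (1|3)=+1, (1|3)=+1; (−1)^{-5·-17·1}·(+1)^-17·(+1)^-5 = -1.
v=2: v_2(a)=0, v_2(b)=-11; units ≡ 3, 5 (mod 8); ε·ε+αω+βω = 1·0+0·1+-11·1 ≡ 1  ⇒  (a,b)_2 = -1.
v=7: a=7^2·(≡6), b=7^7·(≡2) mod 7; (6|7)=-1, (2|7)=+1; (−1)^{2·7·3}·(-1)^7·(+1)^2 = -1.
v=29: a=29^0·(≡7), b=29^1·(≡5) mod 29; (7|29)=+1, (5|29)=+1; (−1)^{0·1·14}·(+1)^1·(+1)^0 = +1.
v=19: a=19^1·(≡14), b=19^5·(≡18) mod 19; (14|19)=-1, (18|19)=-1; (−1)^{1·5·9}·(-1)^5·(-1)^1 = -1.
v=11: a=11^0·(≡10), b=11^-2·(≡6) mod 11; (10|11)=-1, (6|11)=-1; (−1)^{0·-2·5}·(-1)^-2·(-1)^0 = +1.
v=∞: 65379 > 0 and -4281270 < 0  ⇒  (a,b)_∞ = +1.
v=37: a=37^1·(≡30), b=37^5·(≡25) mod 37; (30|37)=+1, (25|37)=+1; (−1)^{1·5·18}·(+1)^5·(+1)^1 = +1.
v=31: a=31^1·(≡5), b=31^4·(≡4) mod 31; (5|31)=+1, (4|31)=+1; (−1)^{1·4·15}·(+1)^4·(+1)^1 = +1.
Ram(65379, -4281270) = {2, 3, 7, 19}; no ℚ_2-point on the conic.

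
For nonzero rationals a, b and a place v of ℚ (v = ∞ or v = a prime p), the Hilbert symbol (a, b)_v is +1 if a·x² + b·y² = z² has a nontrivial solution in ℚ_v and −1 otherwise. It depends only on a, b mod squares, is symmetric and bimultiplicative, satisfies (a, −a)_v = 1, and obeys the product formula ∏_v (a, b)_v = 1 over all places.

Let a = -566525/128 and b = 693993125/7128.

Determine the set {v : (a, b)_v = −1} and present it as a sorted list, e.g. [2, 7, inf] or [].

[17, 31]

(a, b) ≡ (-45322, 498542) mod (ℚ^×)²; places V = {2, 3, 5, 7, 11, 17, 31, 43, ∞}.
(a,b)_43: α=1, u≡17; β=1, v≡3 (mod 43); (17|43)=+1, (3|43)=-1; sign (−1)^1·+1^1·-1^1 = +1.
(a,b)_2: α=-7, β=-3; u≡3, v≡7 (mod 8); ε(u)ε(v)=1·1, αω(v)=-7·0, βω(u)=-3·1; sum ≡ 0  ⇒  +1.
(a,b)_5: α=2, u≡3; β=4, v≡3 (mod 5); (3|5)=-1, (3|5)=-1; sign (−1)^0·-1^4·-1^2 = +1.
(a,b)_31: α=1, u≡27; β=1, v≡27 (mod 31); (27|31)=-1, (27|31)=-1; sign (−1)^1·-1^1·-1^1 = -1.
(a,b)_11: α=0, u≡9; β=-1, v≡10 (mod 11); (9|11)=+1, (10|11)=-1; sign (−1)^0·+1^-1·-1^0 = +1.
(a,b)_3: α=0, u≡2; β=-4, v≡2 (mod 3); (2|3)=-1, (2|3)=-1; sign (−1)^0·-1^-4·-1^0 = +1.
(a,b)_∞: sgn(-45322)=−, sgn(498542)=+, so +1.
(a,b)_17: α=1, u≡7; β=1, v≡1 (mod 17); (7|17)=-1, (1|17)=+1; sign (−1)^0·-1^1·+1^1 = -1.
(a,b)_7: α=0, u≡3; β=2, v≡2 (mod 7); (3|7)=-1, (2|7)=+1; sign (−1)^0·-1^2·+1^0 = +1.
Ram(-45322, 498542) = {17, 31}; no ℚ_17-point on the conic.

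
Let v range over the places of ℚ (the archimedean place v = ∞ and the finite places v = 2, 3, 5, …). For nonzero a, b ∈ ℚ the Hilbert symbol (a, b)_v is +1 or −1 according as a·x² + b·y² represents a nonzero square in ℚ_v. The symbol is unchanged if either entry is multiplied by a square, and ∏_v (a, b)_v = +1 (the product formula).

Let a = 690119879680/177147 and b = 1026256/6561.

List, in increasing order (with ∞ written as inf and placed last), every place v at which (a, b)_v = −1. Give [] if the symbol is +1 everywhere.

(a, b) ≡ (16709385, 1309) mod (ℚ^×)²; places V = {2, 3, 5, 7, 11, 17, 23, 37, ∞}.
(a,b)_23: α=1, u≡17; β=0, v≡7 (mod 23); (17|23)=-1, (7|23)=-1; sign (−1)^0·-1^0·-1^1 = -1.
(a,b)_3: α=-11, u≡1; β=-8, v≡1 (mod 3); (1|3)=+1, (1|3)=+1; sign (−1)^0·+1^-8·+1^-11 = +1.
(a,b)_2: α=10, β=4; u≡1, v≡5 (mod 8); ε(u)ε(v)=0·0, αω(v)=10·1, βω(u)=4·0; sum ≡ 0  ⇒  +1.
(a,b)_5: α=1, u≡3; β=0, v≡1 (mod 5); (3|5)=-1, (1|5)=+1; sign (−1)^0·-1^0·+1^1 = +1.
(a,b)_37: α=1, u≡19; β=0, v≡2 (mod 37); (19|37)=-1, (2|37)=-1; sign (−1)^0·-1^0·-1^1 = -1.
(a,b)_7: α=1, u≡3; β=3, v≡5 (mod 7); (3|7)=-1, (5|7)=-1; sign (−1)^1·-1^3·-1^1 = -1.
(a,b)_17: α=1, u≡15; β=1, v≡16 (mod 17); (15|17)=+1, (16|17)=+1; sign (−1)^0·+1^1·+1^1 = +1.
(a,b)_11: α=3, u≡5; β=1, v≡1 (mod 11); (5|11)=+1, (1|11)=+1; sign (−1)^1·+1^1·+1^3 = -1.
(a,b)_∞: sgn(16709385)=+, sgn(1309)=+, so +1.
(16709385, 1309 / ℚ) ramifies at {7, 11, 23, 37}: a division algebra.

[7, 11, 23, 37]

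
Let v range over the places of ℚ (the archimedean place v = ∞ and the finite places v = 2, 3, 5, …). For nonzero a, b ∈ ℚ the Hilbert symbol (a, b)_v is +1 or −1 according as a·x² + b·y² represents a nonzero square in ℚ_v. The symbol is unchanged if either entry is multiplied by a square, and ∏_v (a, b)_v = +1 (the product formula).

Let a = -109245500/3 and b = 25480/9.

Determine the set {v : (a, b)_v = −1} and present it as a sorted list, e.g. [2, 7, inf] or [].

[2, 5]

(a, b) ≡ (-1365, 130) mod (ℚ^×)²; places V = {2, 3, 5, 7, 13, ∞}.
(a,b)_2: α=2, β=3; u≡3, v≡1 (mod 8); ε(u)ε(v)=1·0, αω(v)=2·0, βω(u)=3·1; sum ≡ 1  ⇒  -1.
(a,b)_7: α=5, u≡1; β=2, v≡1 (mod 7); (1|7)=+1, (1|7)=+1; sign (−1)^0·+1^2·+1^5 = +1.
(a,b)_13: α=1, u≡4; β=1, v≡4 (mod 13); (4|13)=+1, (4|13)=+1; sign (−1)^0·+1^1·+1^1 = +1.
(a,b)_3: α=-1, u≡1; β=-2, v≡1 (mod 3); (1|3)=+1, (1|3)=+1; sign (−1)^0·+1^-2·+1^-1 = +1.
(a,b)_∞: sgn(-1365)=−, sgn(130)=+, so +1.
(a,b)_5: α=3, u≡2; β=1, v≡4 (mod 5); (2|5)=-1, (4|5)=+1; sign (−1)^0·-1^1·+1^3 = -1.
Ram(-1365, 130) = {2, 5}; no ℚ_2-point on the conic.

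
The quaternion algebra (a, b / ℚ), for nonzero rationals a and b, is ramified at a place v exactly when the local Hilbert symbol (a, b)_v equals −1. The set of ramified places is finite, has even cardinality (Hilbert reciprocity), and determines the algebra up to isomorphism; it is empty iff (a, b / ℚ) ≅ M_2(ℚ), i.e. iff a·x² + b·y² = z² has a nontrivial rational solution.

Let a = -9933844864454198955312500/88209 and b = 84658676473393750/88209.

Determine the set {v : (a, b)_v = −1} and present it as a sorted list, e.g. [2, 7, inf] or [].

[5, 17]

Mod squares: a ≡ -3485, b ≡ 33670. Check v ∈ {∞, 2, 3, 5, 7, 11, 13, 17, 37, 41}.
v=41: a=41^3·(≡24), b=41^2·(≡31) mod 41; (24|41)=-1, (31|41)=+1; (−1)^{3·2·20}·(-1)^2·(+1)^3 = +1.
v=37: a=37^2·(≡33), b=37^1·(≡13) mod 37; (33|37)=+1, (13|37)=-1; (−1)^{2·1·18}·(+1)^1·(-1)^2 = +1.
v=3: a=3^-6·(≡1), b=3^-6·(≡1) mod 3; (1|3)=+1, (1|3)=+1; (−1)^{-6·-6·1}·(+1)^-6·(+1)^-6 = +1.
v=11: a=11^-2·(≡6), b=11^-2·(≡8) mod 11; (6|11)=-1, (8|11)=-1; (−1)^{-2·-2·5}·(-1)^-2·(-1)^-2 = +1.
v=5: a=5^7·(≡3), b=5^5·(≡4) mod 5; (3|5)=-1, (4|5)=+1; (−1)^{7·5·2}·(-1)^5·(+1)^7 = -1.
v=13: a=13^4·(≡3), b=13^3·(≡12) mod 13; (3|13)=+1, (12|13)=+1; (−1)^{4·3·6}·(+1)^3·(+1)^4 = +1.
v=2: v_2(a)=2, v_2(b)=1; units ≡ 3, 3 (mod 8); ε·ε+αω+βω = 1·1+2·1+1·1 ≡ 0  ⇒  (a,b)_2 = +1.
v=7: a=7^4·(≡2), b=7^3·(≡2) mod 7; (2|7)=+1, (2|7)=+1; (−1)^{4·3·3}·(+1)^3·(+1)^4 = +1.
v=∞: -3485 < 0 and 33670 > 0  ⇒  (a,b)_∞ = +1.
v=17: a=17^3·(≡9), b=17^2·(≡11) mod 17; (9|17)=+1, (11|17)=-1; (−1)^{3·2·8}·(+1)^2·(-1)^3 = -1.
Ram(-3485, 33670) = {5, 17}; no ℚ_5-point on the conic.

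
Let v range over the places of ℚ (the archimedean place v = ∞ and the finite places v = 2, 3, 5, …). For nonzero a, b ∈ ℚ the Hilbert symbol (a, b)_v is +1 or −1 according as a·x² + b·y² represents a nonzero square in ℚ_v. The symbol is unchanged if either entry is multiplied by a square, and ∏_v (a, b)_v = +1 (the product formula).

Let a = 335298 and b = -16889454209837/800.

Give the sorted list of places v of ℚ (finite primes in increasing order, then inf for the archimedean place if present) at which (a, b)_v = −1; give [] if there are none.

Mod squares: a ≡ 335298, b ≡ -773308954. Check v ∈ {∞, 2, 3, 5, 11, 17, 19, 29, 37, 41, 47}.
v=3: a=3^1·(≡1), b=3^0·(≡2) mod 3; (1|3)=+1, (2|3)=-1; (−1)^{1·0·1}·(+1)^0·(-1)^1 = -1.
v=37: a=37^0·(≡4), b=37^1·(≡2) mod 37; (4|37)=+1, (2|37)=-1; (−1)^{0·1·18}·(+1)^1·(-1)^0 = +1.
v=17: a=17^0·(≡7), b=17^1·(≡15) mod 17; (7|17)=-1, (15|17)=+1; (−1)^{0·1·8}·(-1)^1·(+1)^0 = -1.
v=47: a=47^1·(≡37), b=47^1·(≡18) mod 47; (37|47)=+1, (18|47)=+1; (−1)^{1·1·23}·(+1)^1·(+1)^1 = -1.
v=5: a=5^0·(≡3), b=5^-2·(≡4) mod 5; (3|5)=-1, (4|5)=+1; (−1)^{0·-2·2}·(-1)^-2·(+1)^0 = +1.
v=2: v_2(a)=1, v_2(b)=-5; units ≡ 1, 3 (mod 8); ε·ε+αω+βω = 0·1+1·1+-5·0 ≡ 1  ⇒  (a,b)_2 = -1.
v=∞: 335298 > 0 and -773308954 < 0  ⇒  (a,b)_∞ = +1.
v=19: a=19^0·(≡5), b=19^2·(≡15) mod 19; (5|19)=+1, (15|19)=-1; (−1)^{0·2·9}·(+1)^2·(-1)^0 = +1.
v=41: a=41^1·(≡19), b=41^1·(≡2) mod 41; (19|41)=-1, (2|41)=+1; (−1)^{1·1·20}·(-1)^1·(+1)^1 = -1.
v=29: a=29^1·(≡20), b=29^1·(≡25) mod 29; (20|29)=+1, (25|29)=+1; (−1)^{1·1·14}·(+1)^1·(+1)^1 = +1.
v=11: a=11^0·(≡7), b=11^3·(≡7) mod 11; (7|11)=-1, (7|11)=-1; (−1)^{0·3·5}·(-1)^3·(-1)^0 = -1.
|Ram(335298, -773308954)| = 6, even; anisotropic at {2, 3, 11, 17, 41, 47}.

[2, 3, 11, 17, 41, 47]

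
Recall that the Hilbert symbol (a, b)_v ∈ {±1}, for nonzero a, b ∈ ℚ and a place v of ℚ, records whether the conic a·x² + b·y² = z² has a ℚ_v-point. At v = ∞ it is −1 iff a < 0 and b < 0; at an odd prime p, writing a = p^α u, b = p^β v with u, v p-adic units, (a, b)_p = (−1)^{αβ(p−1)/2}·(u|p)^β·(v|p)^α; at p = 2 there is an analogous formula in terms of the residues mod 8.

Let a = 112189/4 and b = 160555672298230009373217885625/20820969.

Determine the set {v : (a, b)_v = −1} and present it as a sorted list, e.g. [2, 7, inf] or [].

[11, 17, 19, 29, 41, 47]

Mod squares: a ≡ 112189, b ≡ 3916895353. Check v ∈ {∞, 2, 3, 5, 7, 11, 13, 17, 19, 29, 31, 41, 47}.
v=3: a=3^0·(≡1), b=3^-6·(≡1) mod 3; (1|3)=+1, (1|3)=+1; (−1)^{0·-6·1}·(+1)^-6·(+1)^0 = +1.
v=19: a=19^0·(≡8), b=19^3·(≡15) mod 19; (8|19)=-1, (15|19)=-1; (−1)^{0·3·9}·(-1)^3·(-1)^0 = -1.
v=11: a=11^1·(≡6), b=11^2·(≡6) mod 11; (6|11)=-1, (6|11)=-1; (−1)^{1·2·5}·(-1)^2·(-1)^1 = -1.
v=17: a=17^0·(≡10), b=17^1·(≡13) mod 17; (10|17)=-1, (13|17)=+1; (−1)^{0·1·8}·(-1)^1·(+1)^0 = -1.
v=2: v_2(a)=-2, v_2(b)=0; units ≡ 5, 1 (mod 8); ε·ε+αω+βω = 0·0+-2·0+0·1 ≡ 0  ⇒  (a,b)_2 = +1.
v=∞: 112189 > 0 and 3916895353 > 0  ⇒  (a,b)_∞ = +1.
v=7: a=7^1·(≡1), b=7^1·(≡5) mod 7; (1|7)=+1, (5|7)=-1; (−1)^{1·1·3}·(+1)^1·(-1)^1 = +1.
v=47: a=47^1·(≡21), b=47^3·(≡21) mod 47; (21|47)=+1, (21|47)=+1; (−1)^{1·3·23}·(+1)^3·(+1)^1 = -1.
v=41: a=41^0·(≡34), b=41^1·(≡35) mod 41; (34|41)=-1, (35|41)=-1; (−1)^{0·1·20}·(-1)^1·(-1)^0 = -1.
v=31: a=31^1·(≡29), b=31^3·(≡5) mod 31; (29|31)=-1, (5|31)=+1; (−1)^{1·3·15}·(-1)^3·(+1)^1 = +1.
v=13: a=13^0·(≡3), b=13^-4·(≡8) mod 13; (3|13)=+1, (8|13)=-1; (−1)^{0·-4·6}·(+1)^-4·(-1)^0 = +1.
v=29: a=29^0·(≡26), b=29^5·(≡15) mod 29; (26|29)=-1, (15|29)=-1; (−1)^{0·5·14}·(-1)^5·(-1)^0 = -1.
v=5: a=5^0·(≡1), b=5^4·(≡3) mod 5; (1|5)=+1, (3|5)=-1; (−1)^{0·4·2}·(+1)^4·(-1)^0 = +1.
(112189, 3916895353 / ℚ) ramifies at {11, 17, 19, 29, 41, 47}: a division algebra.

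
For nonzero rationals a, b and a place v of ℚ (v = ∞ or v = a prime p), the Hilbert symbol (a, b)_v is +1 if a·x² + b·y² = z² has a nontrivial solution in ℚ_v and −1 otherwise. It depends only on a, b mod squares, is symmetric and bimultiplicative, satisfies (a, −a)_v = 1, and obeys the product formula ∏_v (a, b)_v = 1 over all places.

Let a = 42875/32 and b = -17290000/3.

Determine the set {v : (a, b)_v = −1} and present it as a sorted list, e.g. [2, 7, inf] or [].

(a, b) ≡ (70, -5187) mod (ℚ^×)²; places V = {2, 3, 5, 7, 13, 19, ∞}.
(a,b)_∞: sgn(70)=+, sgn(-5187)=−, so +1.
(a,b)_13: α=0, u≡11; β=1, v≡10 (mod 13); (11|13)=-1, (10|13)=+1; sign (−1)^0·-1^1·+1^0 = -1.
(a,b)_5: α=3, u≡4; β=4, v≡2 (mod 5); (4|5)=+1, (2|5)=-1; sign (−1)^0·+1^4·-1^3 = -1.
(a,b)_2: α=-5, β=4; u≡3, v≡5 (mod 8); ε(u)ε(v)=1·0, αω(v)=-5·1, βω(u)=4·1; sum ≡ 1  ⇒  -1.
(a,b)_7: α=3, u≡5; β=1, v≡2 (mod 7); (5|7)=-1, (2|7)=+1; sign (−1)^1·-1^1·+1^3 = +1.
(a,b)_3: α=0, u≡1; β=-1, v≡2 (mod 3); (1|3)=+1, (2|3)=-1; sign (−1)^0·+1^-1·-1^0 = +1.
(a,b)_19: α=0, u≡14; β=1, v≡8 (mod 19); (14|19)=-1, (8|19)=-1; sign (−1)^0·-1^1·-1^0 = -1.
(70, -5187 / ℚ) ramifies at {2, 5, 13, 19}: a division algebra.

[2, 5, 13, 19]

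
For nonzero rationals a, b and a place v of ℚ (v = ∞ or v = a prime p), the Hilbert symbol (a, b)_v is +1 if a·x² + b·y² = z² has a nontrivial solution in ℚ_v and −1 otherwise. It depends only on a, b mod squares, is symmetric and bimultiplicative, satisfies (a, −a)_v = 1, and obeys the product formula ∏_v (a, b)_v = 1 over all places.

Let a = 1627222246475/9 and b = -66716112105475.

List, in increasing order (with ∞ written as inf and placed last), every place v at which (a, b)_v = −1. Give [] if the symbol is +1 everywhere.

(a, b) ≡ (790211, -32398651) mod (ℚ^×)²; places V = {2, 3, 5, 7, 17, 23, 41, 43, 47, ∞}.
(a,b)_41: α=2, u≡31; β=3, v≡8 (mod 41); (31|41)=+1, (8|41)=+1; sign (−1)^0·+1^3·+1^2 = +1.
(a,b)_3: α=-2, u≡2; β=0, v≡2 (mod 3); (2|3)=-1, (2|3)=-1; sign (−1)^0·-1^0·-1^-2 = +1.
(a,b)_2: α=0, β=0; u≡3, v≡5 (mod 8); ε(u)ε(v)=1·0, αω(v)=0·1, βω(u)=0·1; sum ≡ 0  ⇒  +1.
(a,b)_17: α=1, u≡14; β=1, v≡2 (mod 17); (14|17)=-1, (2|17)=+1; sign (−1)^0·-1^1·+1^1 = -1.
(a,b)_7: α=2, u≡4; β=2, v≡1 (mod 7); (4|7)=+1, (1|7)=+1; sign (−1)^0·+1^2·+1^2 = +1.
(a,b)_47: α=1, u≡32; β=1, v≡36 (mod 47); (32|47)=+1, (36|47)=+1; sign (−1)^1·+1^1·+1^1 = -1.
(a,b)_5: α=2, u≡1; β=2, v≡1 (mod 5); (1|5)=+1, (1|5)=+1; sign (−1)^0·+1^2·+1^2 = +1.
(a,b)_43: α=1, u≡6; β=1, v≡22 (mod 43); (6|43)=+1, (22|43)=-1; sign (−1)^1·+1^1·-1^1 = +1.
(a,b)_23: α=1, u≡1; β=1, v≡22 (mod 23); (1|23)=+1, (22|23)=-1; sign (−1)^1·+1^1·-1^1 = +1.
(a,b)_∞: sgn(790211)=+, sgn(-32398651)=−, so +1.
Ram(790211, -32398651) = {17, 47}; no ℚ_17-point on the conic.

[17, 47]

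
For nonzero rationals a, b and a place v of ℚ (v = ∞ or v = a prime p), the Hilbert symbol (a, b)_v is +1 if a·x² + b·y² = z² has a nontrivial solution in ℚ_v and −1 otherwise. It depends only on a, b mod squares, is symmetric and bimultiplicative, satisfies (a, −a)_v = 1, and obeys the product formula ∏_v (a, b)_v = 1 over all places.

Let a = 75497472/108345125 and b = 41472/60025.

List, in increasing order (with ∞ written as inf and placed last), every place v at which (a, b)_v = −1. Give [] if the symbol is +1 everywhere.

(a, b) ≡ (10, 2) mod (ℚ^×)²; places V = {2, 3, 5, 7, 19, ∞}.
(a,b)_∞: sgn(10)=+, sgn(2)=+, so +1.
(a,b)_5: α=-3, u≡2; β=-2, v≡2 (mod 5); (2|5)=-1, (2|5)=-1; sign (−1)^0·-1^-2·-1^-3 = -1.
(a,b)_7: α=-4, u≡5; β=-4, v≡1 (mod 7); (5|7)=-1, (1|7)=+1; sign (−1)^0·-1^-4·+1^-4 = +1.
(a,b)_2: α=23, β=9; u≡5, v≡1 (mod 8); ε(u)ε(v)=0·0, αω(v)=23·0, βω(u)=9·1; sum ≡ 1  ⇒  -1.
(a,b)_19: α=-2, u≡3; β=0, v≡13 (mod 19); (3|19)=-1, (13|19)=-1; sign (−1)^0·-1^0·-1^-2 = +1.
(a,b)_3: α=2, u≡1; β=4, v≡2 (mod 3); (1|3)=+1, (2|3)=-1; sign (−1)^0·+1^4·-1^2 = +1.
|Ram(10, 2)| = 2, even; anisotropic at {2, 5}.

[2, 5]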